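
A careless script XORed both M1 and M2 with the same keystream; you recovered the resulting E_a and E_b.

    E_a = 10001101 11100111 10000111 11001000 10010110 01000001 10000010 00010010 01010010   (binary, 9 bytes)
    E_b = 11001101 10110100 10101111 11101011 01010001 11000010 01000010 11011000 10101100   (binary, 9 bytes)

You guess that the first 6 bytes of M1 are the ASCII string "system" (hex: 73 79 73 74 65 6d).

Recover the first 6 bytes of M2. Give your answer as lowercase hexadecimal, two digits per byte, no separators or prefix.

First, E_a ⊕ E_b = (M1 ⊕ K) ⊕ (M2 ⊕ K) = M1 ⊕ M2, so the key drops out. Then M2 = (M1 ⊕ M2) ⊕ M1 over the first 6 bytes.
byte 0: (8d ^ cd) ^ 73 = 40 ^ 73 = 33
byte 1: (e7 ^ b4) ^ 79 = 53 ^ 79 = 2a
byte 2: (87 ^ af) ^ 73 = 28 ^ 73 = 5b
byte 3: (c8 ^ eb) ^ 74 = 23 ^ 74 = 57
byte 4: (96 ^ 51) ^ 65 = c7 ^ 65 = a2
byte 5: (41 ^ c2) ^ 6d = 83 ^ 6d = ee

332a5b57a2ee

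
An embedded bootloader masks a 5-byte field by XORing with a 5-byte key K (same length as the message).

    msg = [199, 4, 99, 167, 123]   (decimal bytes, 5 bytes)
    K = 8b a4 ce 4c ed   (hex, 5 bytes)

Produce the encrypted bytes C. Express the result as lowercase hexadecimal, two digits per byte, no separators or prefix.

byte 0: c7 xor 8b = 4c
byte 1: 04 xor a4 = a0
byte 2: 63 xor ce = ad
byte 3: a7 xor 4c = eb
byte 4: 7b xor ed = 96

4ca0adeb96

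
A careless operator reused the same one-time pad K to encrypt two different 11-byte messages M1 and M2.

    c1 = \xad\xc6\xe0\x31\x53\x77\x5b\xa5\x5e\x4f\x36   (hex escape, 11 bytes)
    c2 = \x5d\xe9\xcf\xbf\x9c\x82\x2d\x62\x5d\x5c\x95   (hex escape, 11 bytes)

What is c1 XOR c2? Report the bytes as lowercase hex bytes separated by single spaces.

c1 ⊕ c2 = (M1 ⊕ K) ⊕ (M2 ⊕ K) = M1 ⊕ M2 — the shared key cancels under XOR.
ad XOR 5d = f0
c6 XOR e9 = 2f
e0 XOR cf = 2f
31 XOR bf = 8e
53 XOR 9c = cf
77 XOR 82 = f5
5b XOR 2d = 76
a5 XOR 62 = c7
5e XOR 5d = 03
4f XOR 5c = 13
36 XOR 95 = a3

f0 2f 2f 8e cf f5 76 c7 03 13 a3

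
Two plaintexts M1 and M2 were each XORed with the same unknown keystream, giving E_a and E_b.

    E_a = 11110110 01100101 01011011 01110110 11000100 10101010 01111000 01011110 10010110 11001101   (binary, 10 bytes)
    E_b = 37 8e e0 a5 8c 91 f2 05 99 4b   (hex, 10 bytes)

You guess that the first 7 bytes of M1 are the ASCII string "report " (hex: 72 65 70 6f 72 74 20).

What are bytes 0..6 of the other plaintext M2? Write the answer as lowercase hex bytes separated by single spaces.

b3 8e cb bc 3a 4f aa

First, E_a ⊕ E_b = (M1 ⊕ K) ⊕ (M2 ⊕ K) = M1 ⊕ M2, so the key drops out. Then M2 = (M1 ⊕ M2) ⊕ M1 over the first 7 bytes.
byte 0: (f6 XOR 37) XOR 72 = c1 XOR 72 = b3
byte 1: (65 XOR 8e) XOR 65 = eb XOR 65 = 8e
byte 2: (5b XOR e0) XOR 70 = bb XOR 70 = cb
byte 3: (76 XOR a5) XOR 6f = d3 XOR 6f = bc
byte 4: (c4 XOR 8c) XOR 72 = 48 XOR 72 = 3a
byte 5: (aa XOR 91) XOR 74 = 3b XOR 74 = 4f
byte 6: (78 XOR f2) XOR 20 = 8a XOR 20 = aa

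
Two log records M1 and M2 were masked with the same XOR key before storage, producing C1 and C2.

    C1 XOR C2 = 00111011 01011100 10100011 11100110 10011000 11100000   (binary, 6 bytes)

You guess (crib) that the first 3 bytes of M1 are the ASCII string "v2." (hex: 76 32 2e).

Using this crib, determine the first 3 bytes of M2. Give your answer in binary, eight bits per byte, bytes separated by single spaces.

Since C1 ⊕ C2 = M1 ⊕ M2, XORing with the guessed M1 bytes yields the corresponding M2 bytes: M2 = (C1 ⊕ C2) ⊕ M1.
00111011 xor 01110110 = 01001101
01011100 xor 00110010 = 01101110
10100011 xor 00101110 = 10001101

01001101 01101110 10001101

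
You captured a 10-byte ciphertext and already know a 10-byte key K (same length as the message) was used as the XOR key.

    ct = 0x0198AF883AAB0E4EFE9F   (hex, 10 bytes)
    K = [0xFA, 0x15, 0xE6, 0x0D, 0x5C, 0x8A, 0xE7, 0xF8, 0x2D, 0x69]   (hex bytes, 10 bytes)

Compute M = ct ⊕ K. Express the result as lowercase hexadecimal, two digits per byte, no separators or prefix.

fb8d49856621e9b6d3f6

XOR is its own inverse, so applying the key byte-wise gives the result directly.
byte 0: 00000001 XOR 11111010 = 11111011
byte 1: 10011000 XOR 00010101 = 10001101
byte 2: 10101111 XOR 11100110 = 01001001
byte 3: 10001000 XOR 00001101 = 10000101
byte 4: 00111010 XOR 01011100 = 01100110
byte 5: 10101011 XOR 10001010 = 00100001
byte 6: 00001110 XOR 11100111 = 11101001
byte 7: 01001110 XOR 11111000 = 10110110
byte 8: 11111110 XOR 00101101 = 11010011
byte 9: 10011111 XOR 01101001 = 11110110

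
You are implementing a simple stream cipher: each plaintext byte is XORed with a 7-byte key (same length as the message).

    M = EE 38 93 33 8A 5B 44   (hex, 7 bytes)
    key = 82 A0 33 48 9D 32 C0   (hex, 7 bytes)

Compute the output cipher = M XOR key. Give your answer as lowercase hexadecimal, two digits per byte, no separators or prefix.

XOR is its own inverse, so applying the key byte-wise gives the result directly.
ee ^ 82 = 6c
38 ^ a0 = 98
93 ^ 33 = a0
33 ^ 48 = 7b
8a ^ 9d = 17
5b ^ 32 = 69
44 ^ c0 = 84

6c98a07b176984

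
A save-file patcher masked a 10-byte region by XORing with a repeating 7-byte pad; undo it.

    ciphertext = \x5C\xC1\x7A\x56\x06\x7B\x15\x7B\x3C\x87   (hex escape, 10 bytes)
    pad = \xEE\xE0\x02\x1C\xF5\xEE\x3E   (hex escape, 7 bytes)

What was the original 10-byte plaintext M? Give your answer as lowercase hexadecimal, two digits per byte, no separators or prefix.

b221784af3952b95dc85

The 7-byte key repeats, so the effective keystream is ee e0 02 1c f5 ee 3e ee e0 02.
byte 0:  92 XOR 238 = 178
byte 1: 193 XOR 224 =  33
byte 2: 122 XOR   2 = 120
byte 3:  86 XOR  28 =  74
byte 4:   6 XOR 245 = 243
byte 5: 123 XOR 238 = 149
byte 6:  21 XOR  62 =  43
byte 7: 123 XOR 238 = 149
byte 8:  60 XOR 224 = 220
byte 9: 135 XOR   2 = 133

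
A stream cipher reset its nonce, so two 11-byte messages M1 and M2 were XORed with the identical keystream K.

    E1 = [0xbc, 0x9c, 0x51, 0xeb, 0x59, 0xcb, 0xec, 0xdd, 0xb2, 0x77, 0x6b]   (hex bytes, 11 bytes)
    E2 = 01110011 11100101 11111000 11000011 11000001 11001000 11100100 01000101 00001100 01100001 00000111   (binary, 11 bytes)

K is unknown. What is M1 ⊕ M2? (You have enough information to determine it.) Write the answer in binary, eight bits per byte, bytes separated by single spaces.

E1 ⊕ E2 = (M1 ⊕ K) ⊕ (M2 ⊕ K) = M1 ⊕ M2 — the shared key cancels under XOR.
188 XOR 115 = 207
156 XOR 229 = 121
 81 XOR 248 = 169
235 XOR 195 =  40
 89 XOR 193 = 152
203 XOR 200 =   3
236 XOR 228 =   8
221 XOR  69 = 152
178 XOR  12 = 190
119 XOR  97 =  22
107 XOR   7 = 108

11001111 01111001 10101001 00101000 10011000 00000011 00001000 10011000 10111110 00010110 01101100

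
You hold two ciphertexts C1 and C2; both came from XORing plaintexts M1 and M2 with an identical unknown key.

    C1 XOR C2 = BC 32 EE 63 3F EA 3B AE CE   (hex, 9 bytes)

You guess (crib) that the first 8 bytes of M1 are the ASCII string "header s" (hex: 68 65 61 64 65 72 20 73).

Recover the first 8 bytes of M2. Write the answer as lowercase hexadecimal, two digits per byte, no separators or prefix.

Since C1 ⊕ C2 = M1 ⊕ M2, XORing with the guessed M1 bytes yields the corresponding M2 bytes: M2 = (C1 ⊕ C2) ⊕ M1.
bc XOR 68 = d4
32 XOR 65 = 57
ee XOR 61 = 8f
63 XOR 64 = 07
3f XOR 65 = 5a
ea XOR 72 = 98
3b XOR 20 = 1b
ae XOR 73 = dd

d4578f075a981bdd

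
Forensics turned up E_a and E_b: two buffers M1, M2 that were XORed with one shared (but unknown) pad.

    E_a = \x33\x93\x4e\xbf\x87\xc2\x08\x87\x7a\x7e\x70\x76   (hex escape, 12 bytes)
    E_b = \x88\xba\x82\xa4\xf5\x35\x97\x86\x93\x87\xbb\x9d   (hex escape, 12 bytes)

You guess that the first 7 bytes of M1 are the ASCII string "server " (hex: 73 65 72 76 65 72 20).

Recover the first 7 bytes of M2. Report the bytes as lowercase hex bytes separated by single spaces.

c8 4c be 6d 17 85 bf

First, E_a ⊕ E_b = (M1 ⊕ K) ⊕ (M2 ⊕ K) = M1 ⊕ M2, so the key drops out. Then M2 = (M1 ⊕ M2) ⊕ M1 over the first 7 bytes.
byte 0: (33 ⊕ 88) ⊕ 73 = bb ⊕ 73 = c8
byte 1: (93 ⊕ ba) ⊕ 65 = 29 ⊕ 65 = 4c
byte 2: (4e ⊕ 82) ⊕ 72 = cc ⊕ 72 = be
byte 3: (bf ⊕ a4) ⊕ 76 = 1b ⊕ 76 = 6d
byte 4: (87 ⊕ f5) ⊕ 65 = 72 ⊕ 65 = 17
byte 5: (c2 ⊕ 35) ⊕ 72 = f7 ⊕ 72 = 85
byte 6: (08 ⊕ 97) ⊕ 20 = 9f ⊕ 20 = bf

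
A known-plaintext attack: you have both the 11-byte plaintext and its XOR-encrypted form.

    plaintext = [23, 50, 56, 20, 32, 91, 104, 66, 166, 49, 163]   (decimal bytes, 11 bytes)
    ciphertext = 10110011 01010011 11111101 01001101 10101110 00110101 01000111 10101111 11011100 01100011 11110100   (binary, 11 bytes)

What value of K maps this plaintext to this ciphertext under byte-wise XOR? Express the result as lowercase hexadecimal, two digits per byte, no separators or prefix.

Since ciphertext = plaintext ⊕ K, XORing both sides with plaintext gives K = plaintext ⊕ ciphertext.
byte 0: 00010111 ⊕ 10110011 = 10100100
byte 1: 00110010 ⊕ 01010011 = 01100001
byte 2: 00111000 ⊕ 11111101 = 11000101
byte 3: 00010100 ⊕ 01001101 = 01011001
byte 4: 00100000 ⊕ 10101110 = 10001110
byte 5: 01011011 ⊕ 00110101 = 01101110
byte 6: 01101000 ⊕ 01000111 = 00101111
byte 7: 01000010 ⊕ 10101111 = 11101101
byte 8: 10100110 ⊕ 11011100 = 01111010
byte 9: 00110001 ⊕ 01100011 = 01010010
byte 10: 10100011 ⊕ 11110100 = 01010111

a461c5598e6e2fed7a5257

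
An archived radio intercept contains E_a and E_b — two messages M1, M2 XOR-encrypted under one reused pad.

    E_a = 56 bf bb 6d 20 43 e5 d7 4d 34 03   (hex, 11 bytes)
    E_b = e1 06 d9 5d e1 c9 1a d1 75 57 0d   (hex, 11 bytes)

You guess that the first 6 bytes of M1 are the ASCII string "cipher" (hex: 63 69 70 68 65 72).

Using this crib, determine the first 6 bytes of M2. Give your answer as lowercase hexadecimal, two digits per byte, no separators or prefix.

First, E_a ⊕ E_b = (M1 ⊕ K) ⊕ (M2 ⊕ K) = M1 ⊕ M2, so the key drops out. Then M2 = (M1 ⊕ M2) ⊕ M1 over the first 6 bytes.
byte 0: (56 ⊕ e1) ⊕ 63 = b7 ⊕ 63 = d4
byte 1: (bf ⊕ 06) ⊕ 69 = b9 ⊕ 69 = d0
byte 2: (bb ⊕ d9) ⊕ 70 = 62 ⊕ 70 = 12
byte 3: (6d ⊕ 5d) ⊕ 68 = 30 ⊕ 68 = 58
byte 4: (20 ⊕ e1) ⊕ 65 = c1 ⊕ 65 = a4
byte 5: (43 ⊕ c9) ⊕ 72 = 8a ⊕ 72 = f8

d4d01258a4f8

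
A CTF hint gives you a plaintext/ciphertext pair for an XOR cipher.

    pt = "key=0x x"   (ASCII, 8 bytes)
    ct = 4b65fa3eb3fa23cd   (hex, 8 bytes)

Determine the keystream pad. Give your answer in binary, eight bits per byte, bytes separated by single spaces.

Since ct = pt ⊕ pad, XORing both sides with pt gives pad = pt ⊕ ct.
107 xor  75 =  32
101 xor 101 =   0
121 xor 250 = 131
 61 xor  62 =   3
 48 xor 179 = 131
120 xor 250 = 130
 32 xor  35 =   3
120 xor 205 = 181

00100000 00000000 10000011 00000011 10000011 10000010 00000011 10110101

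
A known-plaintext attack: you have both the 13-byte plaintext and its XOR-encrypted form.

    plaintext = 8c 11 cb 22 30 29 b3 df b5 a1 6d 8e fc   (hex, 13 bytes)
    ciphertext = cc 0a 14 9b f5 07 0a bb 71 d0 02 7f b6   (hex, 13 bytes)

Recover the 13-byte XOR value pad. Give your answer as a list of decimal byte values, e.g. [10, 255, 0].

Since ciphertext = plaintext ⊕ pad, XORing both sides with plaintext gives pad = plaintext ⊕ ciphertext.
140 ^ 204 =  64
 17 ^  10 =  27
203 ^  20 = 223
 34 ^ 155 = 185
 48 ^ 245 = 197
 41 ^   7 =  46
179 ^  10 = 185
223 ^ 187 = 100
181 ^ 113 = 196
161 ^ 208 = 113
109 ^   2 = 111
142 ^ 127 = 241
252 ^ 182 =  74

[64, 27, 223, 185, 197, 46, 185, 100, 196, 113, 111, 241, 74]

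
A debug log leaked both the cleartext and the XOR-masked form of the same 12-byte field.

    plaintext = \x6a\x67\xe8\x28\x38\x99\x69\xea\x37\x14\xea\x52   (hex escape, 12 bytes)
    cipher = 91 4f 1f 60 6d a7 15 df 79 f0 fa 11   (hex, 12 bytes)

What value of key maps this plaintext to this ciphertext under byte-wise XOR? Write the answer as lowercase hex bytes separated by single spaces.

Since cipher = plaintext ⊕ key, XORing both sides with plaintext gives key = plaintext ⊕ cipher.
01101010 XOR 10010001 = 11111011
01100111 XOR 01001111 = 00101000
11101000 XOR 00011111 = 11110111
00101000 XOR 01100000 = 01001000
00111000 XOR 01101101 = 01010101
10011001 XOR 10100111 = 00111110
01101001 XOR 00010101 = 01111100
11101010 XOR 11011111 = 00110101
00110111 XOR 01111001 = 01001110
00010100 XOR 11110000 = 11100100
11101010 XOR 11111010 = 00010000
01010010 XOR 00010001 = 01000011

fb 28 f7 48 55 3e 7c 35 4e e4 10 43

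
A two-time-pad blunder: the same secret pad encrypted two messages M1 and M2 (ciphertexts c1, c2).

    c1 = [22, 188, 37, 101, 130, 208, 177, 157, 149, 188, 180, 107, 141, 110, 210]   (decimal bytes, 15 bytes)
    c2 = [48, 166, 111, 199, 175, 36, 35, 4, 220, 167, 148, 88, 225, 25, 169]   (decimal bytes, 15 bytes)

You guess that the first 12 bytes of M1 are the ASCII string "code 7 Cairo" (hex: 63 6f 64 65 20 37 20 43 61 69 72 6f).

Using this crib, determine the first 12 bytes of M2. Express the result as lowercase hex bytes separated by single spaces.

First, c1 ⊕ c2 = (M1 ⊕ K) ⊕ (M2 ⊕ K) = M1 ⊕ M2, so the key drops out. Then M2 = (M1 ⊕ M2) ⊕ M1 over the first 12 bytes.
byte 0: (16 ^ 30) ^ 63 = 26 ^ 63 = 45
byte 1: (bc ^ a6) ^ 6f = 1a ^ 6f = 75
byte 2: (25 ^ 6f) ^ 64 = 4a ^ 64 = 2e
byte 3: (65 ^ c7) ^ 65 = a2 ^ 65 = c7
byte 4: (82 ^ af) ^ 20 = 2d ^ 20 = 0d
byte 5: (d0 ^ 24) ^ 37 = f4 ^ 37 = c3
byte 6: (b1 ^ 23) ^ 20 = 92 ^ 20 = b2
byte 7: (9d ^ 04) ^ 43 = 99 ^ 43 = da
byte 8: (95 ^ dc) ^ 61 = 49 ^ 61 = 28
byte 9: (bc ^ a7) ^ 69 = 1b ^ 69 = 72
byte 10: (b4 ^ 94) ^ 72 = 20 ^ 72 = 52
byte 11: (6b ^ 58) ^ 6f = 33 ^ 6f = 5c

45 75 2e c7 0d c3 b2 da 28 72 52 5c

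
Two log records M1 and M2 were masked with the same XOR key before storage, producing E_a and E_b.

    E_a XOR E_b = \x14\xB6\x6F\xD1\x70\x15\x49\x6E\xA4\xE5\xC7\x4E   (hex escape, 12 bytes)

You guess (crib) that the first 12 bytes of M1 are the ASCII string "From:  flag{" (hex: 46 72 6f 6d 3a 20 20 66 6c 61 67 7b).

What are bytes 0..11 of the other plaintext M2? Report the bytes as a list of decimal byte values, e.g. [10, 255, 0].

[82, 196, 0, 188, 74, 53, 105, 8, 200, 132, 160, 53]

Since E_a ⊕ E_b = M1 ⊕ M2, XORing with the guessed M1 bytes yields the corresponding M2 bytes: M2 = (E_a ⊕ E_b) ⊕ M1.
byte 0: 14 XOR 46 = 52
byte 1: b6 XOR 72 = c4
byte 2: 6f XOR 6f = 00
byte 3: d1 XOR 6d = bc
byte 4: 70 XOR 3a = 4a
byte 5: 15 XOR 20 = 35
byte 6: 49 XOR 20 = 69
byte 7: 6e XOR 66 = 08
byte 8: a4 XOR 6c = c8
byte 9: e5 XOR 61 = 84
byte 10: c7 XOR 67 = a0
byte 11: 4e XOR 7b = 35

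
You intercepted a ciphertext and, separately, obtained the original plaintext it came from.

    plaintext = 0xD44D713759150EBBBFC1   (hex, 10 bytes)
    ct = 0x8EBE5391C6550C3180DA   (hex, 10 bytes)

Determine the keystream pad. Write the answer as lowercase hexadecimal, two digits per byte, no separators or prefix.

Since ct = plaintext ⊕ pad, XORing both sides with plaintext gives pad = plaintext ⊕ ct.
byte 0: d4 XOR 8e = 5a
byte 1: 4d XOR be = f3
byte 2: 71 XOR 53 = 22
byte 3: 37 XOR 91 = a6
byte 4: 59 XOR c6 = 9f
byte 5: 15 XOR 55 = 40
byte 6: 0e XOR 0c = 02
byte 7: bb XOR 31 = 8a
byte 8: bf XOR 80 = 3f
byte 9: c1 XOR da = 1b

5af322a69f40028a3f1b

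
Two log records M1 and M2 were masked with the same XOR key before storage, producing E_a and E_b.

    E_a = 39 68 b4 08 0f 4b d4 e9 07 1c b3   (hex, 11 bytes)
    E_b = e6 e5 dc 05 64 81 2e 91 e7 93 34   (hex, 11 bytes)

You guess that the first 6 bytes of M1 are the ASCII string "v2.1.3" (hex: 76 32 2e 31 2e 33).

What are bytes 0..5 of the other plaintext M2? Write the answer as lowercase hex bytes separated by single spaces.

First, E_a ⊕ E_b = (M1 ⊕ K) ⊕ (M2 ⊕ K) = M1 ⊕ M2, so the key drops out. Then M2 = (M1 ⊕ M2) ⊕ M1 over the first 6 bytes.
byte 0: (39 xor e6) xor 76 = df xor 76 = a9
byte 1: (68 xor e5) xor 32 = 8d xor 32 = bf
byte 2: (b4 xor dc) xor 2e = 68 xor 2e = 46
byte 3: (08 xor 05) xor 31 = 0d xor 31 = 3c
byte 4: (0f xor 64) xor 2e = 6b xor 2e = 45
byte 5: (4b xor 81) xor 33 = ca xor 33 = f9

a9 bf 46 3c 45 f9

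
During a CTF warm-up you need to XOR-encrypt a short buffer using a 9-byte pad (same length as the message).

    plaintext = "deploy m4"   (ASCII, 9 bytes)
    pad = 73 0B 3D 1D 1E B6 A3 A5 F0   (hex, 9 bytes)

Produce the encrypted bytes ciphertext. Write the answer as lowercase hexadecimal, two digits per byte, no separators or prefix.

176e4d7171cf83c8c4

byte 0: 100 ⊕ 115 =  23
byte 1: 101 ⊕  11 = 110
byte 2: 112 ⊕  61 =  77
byte 3: 108 ⊕  29 = 113
byte 4: 111 ⊕  30 = 113
byte 5: 121 ⊕ 182 = 207
byte 6:  32 ⊕ 163 = 131
byte 7: 109 ⊕ 165 = 200
byte 8:  52 ⊕ 240 = 196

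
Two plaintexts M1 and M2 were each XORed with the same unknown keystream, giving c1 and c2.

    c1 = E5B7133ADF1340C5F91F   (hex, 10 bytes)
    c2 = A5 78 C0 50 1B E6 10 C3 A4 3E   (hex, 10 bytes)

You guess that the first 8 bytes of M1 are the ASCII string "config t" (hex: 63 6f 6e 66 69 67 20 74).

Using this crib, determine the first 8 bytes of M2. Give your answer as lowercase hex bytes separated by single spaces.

First, c1 ⊕ c2 = (M1 ⊕ K) ⊕ (M2 ⊕ K) = M1 ⊕ M2, so the key drops out. Then M2 = (M1 ⊕ M2) ⊕ M1 over the first 8 bytes.
byte 0: (e5 xor a5) xor 63 = 40 xor 63 = 23
byte 1: (b7 xor 78) xor 6f = cf xor 6f = a0
byte 2: (13 xor c0) xor 6e = d3 xor 6e = bd
byte 3: (3a xor 50) xor 66 = 6a xor 66 = 0c
byte 4: (df xor 1b) xor 69 = c4 xor 69 = ad
byte 5: (13 xor e6) xor 67 = f5 xor 67 = 92
byte 6: (40 xor 10) xor 20 = 50 xor 20 = 70
byte 7: (c5 xor c3) xor 74 = 06 xor 74 = 72

23 a0 bd 0c ad 92 70 72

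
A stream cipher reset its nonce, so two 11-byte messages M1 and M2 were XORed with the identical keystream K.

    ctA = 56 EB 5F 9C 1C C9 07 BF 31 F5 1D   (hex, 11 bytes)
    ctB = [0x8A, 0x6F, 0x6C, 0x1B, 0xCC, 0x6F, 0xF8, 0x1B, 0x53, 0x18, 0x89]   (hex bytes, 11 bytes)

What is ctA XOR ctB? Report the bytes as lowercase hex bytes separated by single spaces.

ctA ⊕ ctB = (M1 ⊕ K) ⊕ (M2 ⊕ K) = M1 ⊕ M2 — the shared key cancels under XOR.
byte 0: 56 XOR 8a = dc
byte 1: eb XOR 6f = 84
byte 2: 5f XOR 6c = 33
byte 3: 9c XOR 1b = 87
byte 4: 1c XOR cc = d0
byte 5: c9 XOR 6f = a6
byte 6: 07 XOR f8 = ff
byte 7: bf XOR 1b = a4
byte 8: 31 XOR 53 = 62
byte 9: f5 XOR 18 = ed
byte 10: 1d XOR 89 = 94

dc 84 33 87 d0 a6 ff a4 62 ed 94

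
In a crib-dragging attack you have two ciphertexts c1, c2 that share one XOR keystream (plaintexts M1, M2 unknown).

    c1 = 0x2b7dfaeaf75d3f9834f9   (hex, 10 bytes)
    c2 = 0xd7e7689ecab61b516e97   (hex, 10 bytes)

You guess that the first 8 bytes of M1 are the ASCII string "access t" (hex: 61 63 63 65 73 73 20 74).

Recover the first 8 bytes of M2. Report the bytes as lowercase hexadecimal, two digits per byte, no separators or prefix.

9df9f1114e9804bd

First, c1 ⊕ c2 = (M1 ⊕ K) ⊕ (M2 ⊕ K) = M1 ⊕ M2, so the key drops out. Then M2 = (M1 ⊕ M2) ⊕ M1 over the first 8 bytes.
byte 0: (2b ⊕ d7) ⊕ 61 = fc ⊕ 61 = 9d
byte 1: (7d ⊕ e7) ⊕ 63 = 9a ⊕ 63 = f9
byte 2: (fa ⊕ 68) ⊕ 63 = 92 ⊕ 63 = f1
byte 3: (ea ⊕ 9e) ⊕ 65 = 74 ⊕ 65 = 11
byte 4: (f7 ⊕ ca) ⊕ 73 = 3d ⊕ 73 = 4e
byte 5: (5d ⊕ b6) ⊕ 73 = eb ⊕ 73 = 98
byte 6: (3f ⊕ 1b) ⊕ 20 = 24 ⊕ 20 = 04
byte 7: (98 ⊕ 51) ⊕ 74 = c9 ⊕ 74 = bd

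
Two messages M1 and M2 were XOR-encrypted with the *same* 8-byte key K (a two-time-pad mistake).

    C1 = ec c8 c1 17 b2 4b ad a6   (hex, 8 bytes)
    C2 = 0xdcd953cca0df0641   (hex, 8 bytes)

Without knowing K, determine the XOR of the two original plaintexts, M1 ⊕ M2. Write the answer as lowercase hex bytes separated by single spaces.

30 11 92 db 12 94 ab e7

C1 ⊕ C2 = (M1 ⊕ K) ⊕ (M2 ⊕ K) = M1 ⊕ M2 — the shared key cancels under XOR.
byte 0: ec ⊕ dc = 30
byte 1: c8 ⊕ d9 = 11
byte 2: c1 ⊕ 53 = 92
byte 3: 17 ⊕ cc = db
byte 4: b2 ⊕ a0 = 12
byte 5: 4b ⊕ df = 94
byte 6: ad ⊕ 06 = ab
byte 7: a6 ⊕ 41 = e7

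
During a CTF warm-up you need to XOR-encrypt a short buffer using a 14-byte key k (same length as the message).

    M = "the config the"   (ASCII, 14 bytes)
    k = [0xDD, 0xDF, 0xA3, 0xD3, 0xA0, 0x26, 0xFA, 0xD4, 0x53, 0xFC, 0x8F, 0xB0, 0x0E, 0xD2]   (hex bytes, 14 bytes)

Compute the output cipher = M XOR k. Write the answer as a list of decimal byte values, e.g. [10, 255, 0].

XOR is its own inverse, so applying the key byte-wise gives the result directly.
116 ^ 221 = 169
104 ^ 223 = 183
101 ^ 163 = 198
 32 ^ 211 = 243
 99 ^ 160 = 195
111 ^  38 =  73
110 ^ 250 = 148
102 ^ 212 = 178
105 ^  83 =  58
103 ^ 252 = 155
 32 ^ 143 = 175
116 ^ 176 = 196
104 ^  14 = 102
101 ^ 210 = 183

[169, 183, 198, 243, 195, 73, 148, 178, 58, 155, 175, 196, 102, 183]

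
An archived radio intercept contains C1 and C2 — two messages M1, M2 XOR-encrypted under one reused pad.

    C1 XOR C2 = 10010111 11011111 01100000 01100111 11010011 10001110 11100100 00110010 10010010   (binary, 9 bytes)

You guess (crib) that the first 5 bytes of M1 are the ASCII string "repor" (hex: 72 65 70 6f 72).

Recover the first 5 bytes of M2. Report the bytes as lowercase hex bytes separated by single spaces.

Since C1 ⊕ C2 = M1 ⊕ M2, XORing with the guessed M1 bytes yields the corresponding M2 bytes: M2 = (C1 ⊕ C2) ⊕ M1.
10010111 XOR 01110010 = 11100101
11011111 XOR 01100101 = 10111010
01100000 XOR 01110000 = 00010000
01100111 XOR 01101111 = 00001000
11010011 XOR 01110010 = 10100001

e5 ba 10 08 a1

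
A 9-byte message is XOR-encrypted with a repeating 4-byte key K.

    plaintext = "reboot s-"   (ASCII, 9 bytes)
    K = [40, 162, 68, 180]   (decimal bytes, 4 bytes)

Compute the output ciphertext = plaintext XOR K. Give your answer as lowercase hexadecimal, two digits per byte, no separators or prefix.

The 4-byte key repeats, so the effective keystream is 28 a2 44 b4 28 a2 44 b4 28.
byte 0: 114 ⊕  40 =  90
byte 1: 101 ⊕ 162 = 199
byte 2:  98 ⊕  68 =  38
byte 3: 111 ⊕ 180 = 219
byte 4: 111 ⊕  40 =  71
byte 5: 116 ⊕ 162 = 214
byte 6:  32 ⊕  68 = 100
byte 7: 115 ⊕ 180 = 199
byte 8:  45 ⊕  40 =   5

5ac726db47d664c705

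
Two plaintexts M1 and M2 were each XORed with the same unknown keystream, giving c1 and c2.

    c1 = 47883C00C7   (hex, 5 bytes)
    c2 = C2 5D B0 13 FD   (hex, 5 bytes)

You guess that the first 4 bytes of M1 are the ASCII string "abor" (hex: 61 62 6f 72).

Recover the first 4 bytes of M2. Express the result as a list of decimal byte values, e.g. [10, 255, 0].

First, c1 ⊕ c2 = (M1 ⊕ K) ⊕ (M2 ⊕ K) = M1 ⊕ M2, so the key drops out. Then M2 = (M1 ⊕ M2) ⊕ M1 over the first 4 bytes.
byte 0: (47 XOR c2) XOR 61 = 85 XOR 61 = e4
byte 1: (88 XOR 5d) XOR 62 = d5 XOR 62 = b7
byte 2: (3c XOR b0) XOR 6f = 8c XOR 6f = e3
byte 3: (00 XOR 13) XOR 72 = 13 XOR 72 = 61

[228, 183, 227, 97]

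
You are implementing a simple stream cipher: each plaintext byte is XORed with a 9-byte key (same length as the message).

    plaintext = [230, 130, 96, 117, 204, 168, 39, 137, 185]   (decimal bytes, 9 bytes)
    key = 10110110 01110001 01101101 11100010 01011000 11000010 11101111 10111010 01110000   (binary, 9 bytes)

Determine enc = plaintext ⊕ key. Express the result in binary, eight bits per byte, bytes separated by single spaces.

XOR is its own inverse, so applying the key byte-wise gives the result directly.
byte 0: e6 XOR b6 = 50
byte 1: 82 XOR 71 = f3
byte 2: 60 XOR 6d = 0d
byte 3: 75 XOR e2 = 97
byte 4: cc XOR 58 = 94
byte 5: a8 XOR c2 = 6a
byte 6: 27 XOR ef = c8
byte 7: 89 XOR ba = 33
byte 8: b9 XOR 70 = c9

01010000 11110011 00001101 10010111 10010100 01101010 11001000 00110011 11001001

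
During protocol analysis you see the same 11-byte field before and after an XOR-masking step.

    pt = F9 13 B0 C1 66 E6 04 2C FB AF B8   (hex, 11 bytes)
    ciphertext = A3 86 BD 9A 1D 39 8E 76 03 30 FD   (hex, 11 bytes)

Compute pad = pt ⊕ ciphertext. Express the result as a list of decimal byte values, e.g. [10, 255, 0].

[90, 149, 13, 91, 123, 223, 138, 90, 248, 159, 69]

Since ciphertext = pt ⊕ pad, XORing both sides with pt gives pad = pt ⊕ ciphertext.
byte 0: f9 ^ a3 = 5a
byte 1: 13 ^ 86 = 95
byte 2: b0 ^ bd = 0d
byte 3: c1 ^ 9a = 5b
byte 4: 66 ^ 1d = 7b
byte 5: e6 ^ 39 = df
byte 6: 04 ^ 8e = 8a
byte 7: 2c ^ 76 = 5a
byte 8: fb ^ 03 = f8
byte 9: af ^ 30 = 9f
byte 10: b8 ^ fd = 45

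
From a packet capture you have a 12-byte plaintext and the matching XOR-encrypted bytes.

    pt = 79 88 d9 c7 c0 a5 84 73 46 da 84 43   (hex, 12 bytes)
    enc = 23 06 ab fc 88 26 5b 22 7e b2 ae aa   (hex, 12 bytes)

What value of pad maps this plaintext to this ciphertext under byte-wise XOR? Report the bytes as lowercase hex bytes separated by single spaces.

5a 8e 72 3b 48 83 df 51 38 68 2a e9

Since enc = pt ⊕ pad, XORing both sides with pt gives pad = pt ⊕ enc.
79 XOR 23 = 5a
88 XOR 06 = 8e
d9 XOR ab = 72
c7 XOR fc = 3b
c0 XOR 88 = 48
a5 XOR 26 = 83
84 XOR 5b = df
73 XOR 22 = 51
46 XOR 7e = 38
da XOR b2 = 68
84 XOR ae = 2a
43 XOR aa = e9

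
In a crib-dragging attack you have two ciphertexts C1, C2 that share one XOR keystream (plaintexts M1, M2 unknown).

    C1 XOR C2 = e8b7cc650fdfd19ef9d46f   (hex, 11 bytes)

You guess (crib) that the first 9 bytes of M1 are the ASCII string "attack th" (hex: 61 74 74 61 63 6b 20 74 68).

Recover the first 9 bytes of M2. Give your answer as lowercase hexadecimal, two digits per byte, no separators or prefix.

89c3b8046cb4f1ea91

Since C1 ⊕ C2 = M1 ⊕ M2, XORing with the guessed M1 bytes yields the corresponding M2 bytes: M2 = (C1 ⊕ C2) ⊕ M1.
11101000 XOR 01100001 = 10001001
10110111 XOR 01110100 = 11000011
11001100 XOR 01110100 = 10111000
01100101 XOR 01100001 = 00000100
00001111 XOR 01100011 = 01101100
11011111 XOR 01101011 = 10110100
11010001 XOR 00100000 = 11110001
10011110 XOR 01110100 = 11101010
11111001 XOR 01101000 = 10010001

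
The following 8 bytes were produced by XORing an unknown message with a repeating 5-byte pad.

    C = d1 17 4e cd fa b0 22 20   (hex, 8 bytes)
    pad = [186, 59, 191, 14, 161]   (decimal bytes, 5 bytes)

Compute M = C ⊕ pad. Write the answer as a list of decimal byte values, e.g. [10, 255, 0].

The 5-byte key repeats, so the effective keystream is ba 3b bf 0e a1 ba 3b bf.
byte 0: d1 ^ ba = 6b
byte 1: 17 ^ 3b = 2c
byte 2: 4e ^ bf = f1
byte 3: cd ^ 0e = c3
byte 4: fa ^ a1 = 5b
byte 5: b0 ^ ba = 0a
byte 6: 22 ^ 3b = 19
byte 7: 20 ^ bf = 9f

[107, 44, 241, 195, 91, 10, 25, 159]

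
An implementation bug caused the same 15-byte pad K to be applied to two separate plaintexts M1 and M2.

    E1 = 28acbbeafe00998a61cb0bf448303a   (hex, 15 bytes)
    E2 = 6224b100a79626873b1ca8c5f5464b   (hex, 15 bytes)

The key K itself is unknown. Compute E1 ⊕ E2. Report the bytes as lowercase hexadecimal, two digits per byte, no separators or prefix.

E1 ⊕ E2 = (M1 ⊕ K) ⊕ (M2 ⊕ K) = M1 ⊕ M2 — the shared key cancels under XOR.
byte 0: 00101000 xor 01100010 = 01001010
byte 1: 10101100 xor 00100100 = 10001000
byte 2: 10111011 xor 10110001 = 00001010
byte 3: 11101010 xor 00000000 = 11101010
byte 4: 11111110 xor 10100111 = 01011001
byte 5: 00000000 xor 10010110 = 10010110
byte 6: 10011001 xor 00100110 = 10111111
byte 7: 10001010 xor 10000111 = 00001101
byte 8: 01100001 xor 00111011 = 01011010
byte 9: 11001011 xor 00011100 = 11010111
byte 10: 00001011 xor 10101000 = 10100011
byte 11: 11110100 xor 11000101 = 00110001
byte 12: 01001000 xor 11110101 = 10111101
byte 13: 00110000 xor 01000110 = 01110110
byte 14: 00111010 xor 01001011 = 01110001

4a880aea5996bf0d5ad7a331bd7671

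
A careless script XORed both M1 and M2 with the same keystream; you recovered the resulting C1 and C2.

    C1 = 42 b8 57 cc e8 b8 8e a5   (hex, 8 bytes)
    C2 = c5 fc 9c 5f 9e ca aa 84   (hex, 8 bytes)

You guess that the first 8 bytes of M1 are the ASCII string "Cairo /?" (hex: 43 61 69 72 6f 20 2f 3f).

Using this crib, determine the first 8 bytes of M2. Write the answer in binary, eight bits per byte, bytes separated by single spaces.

First, C1 ⊕ C2 = (M1 ⊕ K) ⊕ (M2 ⊕ K) = M1 ⊕ M2, so the key drops out. Then M2 = (M1 ⊕ M2) ⊕ M1 over the first 8 bytes.
byte 0: (42 XOR c5) XOR 43 = 87 XOR 43 = c4
byte 1: (b8 XOR fc) XOR 61 = 44 XOR 61 = 25
byte 2: (57 XOR 9c) XOR 69 = cb XOR 69 = a2
byte 3: (cc XOR 5f) XOR 72 = 93 XOR 72 = e1
byte 4: (e8 XOR 9e) XOR 6f = 76 XOR 6f = 19
byte 5: (b8 XOR ca) XOR 20 = 72 XOR 20 = 52
byte 6: (8e XOR aa) XOR 2f = 24 XOR 2f = 0b
byte 7: (a5 XOR 84) XOR 3f = 21 XOR 3f = 1e

11000100 00100101 10100010 11100001 00011001 01010010 00001011 00011110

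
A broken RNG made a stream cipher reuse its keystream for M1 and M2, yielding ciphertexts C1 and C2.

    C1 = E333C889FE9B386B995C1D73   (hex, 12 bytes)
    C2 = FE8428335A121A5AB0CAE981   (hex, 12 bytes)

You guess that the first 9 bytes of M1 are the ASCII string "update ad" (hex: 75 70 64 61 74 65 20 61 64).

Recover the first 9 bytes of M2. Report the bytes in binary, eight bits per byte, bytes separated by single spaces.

01101000 11000111 10000100 11011011 11010000 11101100 00000010 01010000 01001101

First, C1 ⊕ C2 = (M1 ⊕ K) ⊕ (M2 ⊕ K) = M1 ⊕ M2, so the key drops out. Then M2 = (M1 ⊕ M2) ⊕ M1 over the first 9 bytes.
byte 0: (e3 ⊕ fe) ⊕ 75 = 1d ⊕ 75 = 68
byte 1: (33 ⊕ 84) ⊕ 70 = b7 ⊕ 70 = c7
byte 2: (c8 ⊕ 28) ⊕ 64 = e0 ⊕ 64 = 84
byte 3: (89 ⊕ 33) ⊕ 61 = ba ⊕ 61 = db
byte 4: (fe ⊕ 5a) ⊕ 74 = a4 ⊕ 74 = d0
byte 5: (9b ⊕ 12) ⊕ 65 = 89 ⊕ 65 = ec
byte 6: (38 ⊕ 1a) ⊕ 20 = 22 ⊕ 20 = 02
byte 7: (6b ⊕ 5a) ⊕ 61 = 31 ⊕ 61 = 50
byte 8: (99 ⊕ b0) ⊕ 64 = 29 ⊕ 64 = 4d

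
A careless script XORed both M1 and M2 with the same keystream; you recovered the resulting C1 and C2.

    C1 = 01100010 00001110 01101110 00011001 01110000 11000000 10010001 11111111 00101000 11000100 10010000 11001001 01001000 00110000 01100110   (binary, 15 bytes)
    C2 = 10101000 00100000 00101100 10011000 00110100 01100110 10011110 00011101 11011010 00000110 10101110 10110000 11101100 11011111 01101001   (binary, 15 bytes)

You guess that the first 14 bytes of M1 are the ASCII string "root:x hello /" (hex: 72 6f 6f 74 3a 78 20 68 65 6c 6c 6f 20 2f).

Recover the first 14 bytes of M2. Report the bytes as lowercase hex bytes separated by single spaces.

b8 41 2d f5 7e de 2f 8a 97 ae 52 16 84 c0

First, C1 ⊕ C2 = (M1 ⊕ K) ⊕ (M2 ⊕ K) = M1 ⊕ M2, so the key drops out. Then M2 = (M1 ⊕ M2) ⊕ M1 over the first 14 bytes.
byte 0: (62 ⊕ a8) ⊕ 72 = ca ⊕ 72 = b8
byte 1: (0e ⊕ 20) ⊕ 6f = 2e ⊕ 6f = 41
byte 2: (6e ⊕ 2c) ⊕ 6f = 42 ⊕ 6f = 2d
byte 3: (19 ⊕ 98) ⊕ 74 = 81 ⊕ 74 = f5
byte 4: (70 ⊕ 34) ⊕ 3a = 44 ⊕ 3a = 7e
byte 5: (c0 ⊕ 66) ⊕ 78 = a6 ⊕ 78 = de
byte 6: (91 ⊕ 9e) ⊕ 20 = 0f ⊕ 20 = 2f
byte 7: (ff ⊕ 1d) ⊕ 68 = e2 ⊕ 68 = 8a
byte 8: (28 ⊕ da) ⊕ 65 = f2 ⊕ 65 = 97
byte 9: (c4 ⊕ 06) ⊕ 6c = c2 ⊕ 6c = ae
byte 10: (90 ⊕ ae) ⊕ 6c = 3e ⊕ 6c = 52
byte 11: (c9 ⊕ b0) ⊕ 6f = 79 ⊕ 6f = 16
byte 12: (48 ⊕ ec) ⊕ 20 = a4 ⊕ 20 = 84
byte 13: (30 ⊕ df) ⊕ 2f = ef ⊕ 2f = c0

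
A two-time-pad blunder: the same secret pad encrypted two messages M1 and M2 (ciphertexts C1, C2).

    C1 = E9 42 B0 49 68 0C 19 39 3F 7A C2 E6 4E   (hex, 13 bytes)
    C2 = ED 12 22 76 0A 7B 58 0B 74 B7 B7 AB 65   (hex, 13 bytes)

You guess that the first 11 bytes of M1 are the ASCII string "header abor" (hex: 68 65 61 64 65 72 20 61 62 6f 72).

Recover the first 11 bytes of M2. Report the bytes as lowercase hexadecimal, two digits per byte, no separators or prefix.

First, C1 ⊕ C2 = (M1 ⊕ K) ⊕ (M2 ⊕ K) = M1 ⊕ M2, so the key drops out. Then M2 = (M1 ⊕ M2) ⊕ M1 over the first 11 bytes.
byte 0: (e9 XOR ed) XOR 68 = 04 XOR 68 = 6c
byte 1: (42 XOR 12) XOR 65 = 50 XOR 65 = 35
byte 2: (b0 XOR 22) XOR 61 = 92 XOR 61 = f3
byte 3: (49 XOR 76) XOR 64 = 3f XOR 64 = 5b
byte 4: (68 XOR 0a) XOR 65 = 62 XOR 65 = 07
byte 5: (0c XOR 7b) XOR 72 = 77 XOR 72 = 05
byte 6: (19 XOR 58) XOR 20 = 41 XOR 20 = 61
byte 7: (39 XOR 0b) XOR 61 = 32 XOR 61 = 53
byte 8: (3f XOR 74) XOR 62 = 4b XOR 62 = 29
byte 9: (7a XOR b7) XOR 6f = cd XOR 6f = a2
byte 10: (c2 XOR b7) XOR 72 = 75 XOR 72 = 07

6c35f35b0705615329a207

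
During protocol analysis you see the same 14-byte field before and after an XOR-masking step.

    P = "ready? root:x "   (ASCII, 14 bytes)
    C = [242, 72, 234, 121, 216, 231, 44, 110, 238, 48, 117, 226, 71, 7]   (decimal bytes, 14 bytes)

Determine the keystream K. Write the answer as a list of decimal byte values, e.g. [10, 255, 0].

Since C = P ⊕ K, XORing both sides with P gives K = P ⊕ C.
byte 0: 72 ⊕ f2 = 80
byte 1: 65 ⊕ 48 = 2d
byte 2: 61 ⊕ ea = 8b
byte 3: 64 ⊕ 79 = 1d
byte 4: 79 ⊕ d8 = a1
byte 5: 3f ⊕ e7 = d8
byte 6: 20 ⊕ 2c = 0c
byte 7: 72 ⊕ 6e = 1c
byte 8: 6f ⊕ ee = 81
byte 9: 6f ⊕ 30 = 5f
byte 10: 74 ⊕ 75 = 01
byte 11: 3a ⊕ e2 = d8
byte 12: 78 ⊕ 47 = 3f
byte 13: 20 ⊕ 07 = 27

[128, 45, 139, 29, 161, 216, 12, 28, 129, 95, 1, 216, 63, 39]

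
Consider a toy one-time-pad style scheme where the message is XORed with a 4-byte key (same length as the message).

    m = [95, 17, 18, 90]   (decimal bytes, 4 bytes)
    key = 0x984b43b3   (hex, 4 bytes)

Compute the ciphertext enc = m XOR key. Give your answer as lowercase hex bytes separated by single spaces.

c7 5a 51 e9

5f xor 98 = c7
11 xor 4b = 5a
12 xor 43 = 51
5a xor b3 = e9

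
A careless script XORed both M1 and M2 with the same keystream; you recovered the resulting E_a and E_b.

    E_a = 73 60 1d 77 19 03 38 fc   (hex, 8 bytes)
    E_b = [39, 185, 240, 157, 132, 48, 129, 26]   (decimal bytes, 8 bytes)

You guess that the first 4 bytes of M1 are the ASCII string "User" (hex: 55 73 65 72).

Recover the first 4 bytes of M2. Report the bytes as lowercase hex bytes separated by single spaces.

01 aa 88 98

First, E_a ⊕ E_b = (M1 ⊕ K) ⊕ (M2 ⊕ K) = M1 ⊕ M2, so the key drops out. Then M2 = (M1 ⊕ M2) ⊕ M1 over the first 4 bytes.
byte 0: (73 xor 27) xor 55 = 54 xor 55 = 01
byte 1: (60 xor b9) xor 73 = d9 xor 73 = aa
byte 2: (1d xor f0) xor 65 = ed xor 65 = 88
byte 3: (77 xor 9d) xor 72 = ea xor 72 = 98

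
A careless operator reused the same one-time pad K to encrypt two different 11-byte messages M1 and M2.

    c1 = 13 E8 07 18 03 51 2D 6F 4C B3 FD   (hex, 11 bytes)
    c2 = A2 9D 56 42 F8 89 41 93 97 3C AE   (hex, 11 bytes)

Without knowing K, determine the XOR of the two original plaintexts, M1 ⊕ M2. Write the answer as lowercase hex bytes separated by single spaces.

c1 ⊕ c2 = (M1 ⊕ K) ⊕ (M2 ⊕ K) = M1 ⊕ M2 — the shared key cancels under XOR.
13 ^ a2 = b1
e8 ^ 9d = 75
07 ^ 56 = 51
18 ^ 42 = 5a
03 ^ f8 = fb
51 ^ 89 = d8
2d ^ 41 = 6c
6f ^ 93 = fc
4c ^ 97 = db
b3 ^ 3c = 8f
fd ^ ae = 53

b1 75 51 5a fb d8 6c fc db 8f 53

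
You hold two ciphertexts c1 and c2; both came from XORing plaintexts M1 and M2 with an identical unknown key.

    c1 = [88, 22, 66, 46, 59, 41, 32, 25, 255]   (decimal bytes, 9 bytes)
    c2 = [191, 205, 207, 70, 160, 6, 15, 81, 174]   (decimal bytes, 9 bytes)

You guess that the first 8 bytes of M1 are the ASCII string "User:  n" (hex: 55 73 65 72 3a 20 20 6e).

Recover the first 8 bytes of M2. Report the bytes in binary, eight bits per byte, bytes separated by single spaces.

First, c1 ⊕ c2 = (M1 ⊕ K) ⊕ (M2 ⊕ K) = M1 ⊕ M2, so the key drops out. Then M2 = (M1 ⊕ M2) ⊕ M1 over the first 8 bytes.
byte 0: (58 ^ bf) ^ 55 = e7 ^ 55 = b2
byte 1: (16 ^ cd) ^ 73 = db ^ 73 = a8
byte 2: (42 ^ cf) ^ 65 = 8d ^ 65 = e8
byte 3: (2e ^ 46) ^ 72 = 68 ^ 72 = 1a
byte 4: (3b ^ a0) ^ 3a = 9b ^ 3a = a1
byte 5: (29 ^ 06) ^ 20 = 2f ^ 20 = 0f
byte 6: (20 ^ 0f) ^ 20 = 2f ^ 20 = 0f
byte 7: (19 ^ 51) ^ 6e = 48 ^ 6e = 26

10110010 10101000 11101000 00011010 10100001 00001111 00001111 00100110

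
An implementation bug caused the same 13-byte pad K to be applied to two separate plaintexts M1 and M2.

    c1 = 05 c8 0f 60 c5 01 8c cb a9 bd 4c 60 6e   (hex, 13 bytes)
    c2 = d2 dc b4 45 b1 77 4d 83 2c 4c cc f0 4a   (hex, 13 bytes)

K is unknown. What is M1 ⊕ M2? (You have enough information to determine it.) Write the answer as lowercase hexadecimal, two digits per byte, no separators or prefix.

c1 ⊕ c2 = (M1 ⊕ K) ⊕ (M2 ⊕ K) = M1 ⊕ M2 — the shared key cancels under XOR.
byte 0:   5 ⊕ 210 = 215
byte 1: 200 ⊕ 220 =  20
byte 2:  15 ⊕ 180 = 187
byte 3:  96 ⊕  69 =  37
byte 4: 197 ⊕ 177 = 116
byte 5:   1 ⊕ 119 = 118
byte 6: 140 ⊕  77 = 193
byte 7: 203 ⊕ 131 =  72
byte 8: 169 ⊕  44 = 133
byte 9: 189 ⊕  76 = 241
byte 10:  76 ⊕ 204 = 128
byte 11:  96 ⊕ 240 = 144
byte 12: 110 ⊕  74 =  36

d714bb257476c14885f1809024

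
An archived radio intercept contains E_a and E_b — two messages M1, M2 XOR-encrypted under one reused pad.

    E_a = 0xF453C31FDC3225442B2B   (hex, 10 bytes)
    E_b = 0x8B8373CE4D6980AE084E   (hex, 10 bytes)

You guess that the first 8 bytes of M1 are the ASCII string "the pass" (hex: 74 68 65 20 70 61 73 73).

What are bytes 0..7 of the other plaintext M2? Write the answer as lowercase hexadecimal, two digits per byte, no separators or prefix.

0bb8d5f1e13ad699

First, E_a ⊕ E_b = (M1 ⊕ K) ⊕ (M2 ⊕ K) = M1 ⊕ M2, so the key drops out. Then M2 = (M1 ⊕ M2) ⊕ M1 over the first 8 bytes.
byte 0: (f4 xor 8b) xor 74 = 7f xor 74 = 0b
byte 1: (53 xor 83) xor 68 = d0 xor 68 = b8
byte 2: (c3 xor 73) xor 65 = b0 xor 65 = d5
byte 3: (1f xor ce) xor 20 = d1 xor 20 = f1
byte 4: (dc xor 4d) xor 70 = 91 xor 70 = e1
byte 5: (32 xor 69) xor 61 = 5b xor 61 = 3a
byte 6: (25 xor 80) xor 73 = a5 xor 73 = d6
byte 7: (44 xor ae) xor 73 = ea xor 73 = 99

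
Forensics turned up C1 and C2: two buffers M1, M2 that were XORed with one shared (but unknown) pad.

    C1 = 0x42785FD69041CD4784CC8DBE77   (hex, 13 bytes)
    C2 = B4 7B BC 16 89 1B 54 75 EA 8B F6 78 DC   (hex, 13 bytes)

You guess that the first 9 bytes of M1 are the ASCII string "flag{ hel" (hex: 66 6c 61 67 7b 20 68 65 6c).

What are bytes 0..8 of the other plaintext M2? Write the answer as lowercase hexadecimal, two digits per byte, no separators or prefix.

906f82a7627af15702

First, C1 ⊕ C2 = (M1 ⊕ K) ⊕ (M2 ⊕ K) = M1 ⊕ M2, so the key drops out. Then M2 = (M1 ⊕ M2) ⊕ M1 over the first 9 bytes.
byte 0: (42 xor b4) xor 66 = f6 xor 66 = 90
byte 1: (78 xor 7b) xor 6c = 03 xor 6c = 6f
byte 2: (5f xor bc) xor 61 = e3 xor 61 = 82
byte 3: (d6 xor 16) xor 67 = c0 xor 67 = a7
byte 4: (90 xor 89) xor 7b = 19 xor 7b = 62
byte 5: (41 xor 1b) xor 20 = 5a xor 20 = 7a
byte 6: (cd xor 54) xor 68 = 99 xor 68 = f1
byte 7: (47 xor 75) xor 65 = 32 xor 65 = 57
byte 8: (84 xor ea) xor 6c = 6e xor 6c = 02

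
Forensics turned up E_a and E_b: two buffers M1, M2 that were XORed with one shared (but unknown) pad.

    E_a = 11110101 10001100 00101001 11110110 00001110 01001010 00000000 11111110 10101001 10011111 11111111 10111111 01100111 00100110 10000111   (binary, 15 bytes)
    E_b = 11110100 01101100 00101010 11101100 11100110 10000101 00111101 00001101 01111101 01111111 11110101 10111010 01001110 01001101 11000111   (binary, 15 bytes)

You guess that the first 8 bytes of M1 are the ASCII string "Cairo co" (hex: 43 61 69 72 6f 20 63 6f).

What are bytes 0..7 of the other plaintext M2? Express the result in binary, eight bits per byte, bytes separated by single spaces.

First, E_a ⊕ E_b = (M1 ⊕ K) ⊕ (M2 ⊕ K) = M1 ⊕ M2, so the key drops out. Then M2 = (M1 ⊕ M2) ⊕ M1 over the first 8 bytes.
byte 0: (f5 XOR f4) XOR 43 = 01 XOR 43 = 42
byte 1: (8c XOR 6c) XOR 61 = e0 XOR 61 = 81
byte 2: (29 XOR 2a) XOR 69 = 03 XOR 69 = 6a
byte 3: (f6 XOR ec) XOR 72 = 1a XOR 72 = 68
byte 4: (0e XOR e6) XOR 6f = e8 XOR 6f = 87
byte 5: (4a XOR 85) XOR 20 = cf XOR 20 = ef
byte 6: (00 XOR 3d) XOR 63 = 3d XOR 63 = 5e
byte 7: (fe XOR 0d) XOR 6f = f3 XOR 6f = 9c

01000010 10000001 01101010 01101000 10000111 11101111 01011110 10011100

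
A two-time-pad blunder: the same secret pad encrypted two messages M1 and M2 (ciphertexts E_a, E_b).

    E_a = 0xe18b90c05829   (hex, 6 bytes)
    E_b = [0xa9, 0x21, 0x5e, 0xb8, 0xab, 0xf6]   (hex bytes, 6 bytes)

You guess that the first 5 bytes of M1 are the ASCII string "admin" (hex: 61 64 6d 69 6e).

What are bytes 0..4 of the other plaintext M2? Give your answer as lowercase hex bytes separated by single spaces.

29 ce a3 11 9d

First, E_a ⊕ E_b = (M1 ⊕ K) ⊕ (M2 ⊕ K) = M1 ⊕ M2, so the key drops out. Then M2 = (M1 ⊕ M2) ⊕ M1 over the first 5 bytes.
byte 0: (e1 XOR a9) XOR 61 = 48 XOR 61 = 29
byte 1: (8b XOR 21) XOR 64 = aa XOR 64 = ce
byte 2: (90 XOR 5e) XOR 6d = ce XOR 6d = a3
byte 3: (c0 XOR b8) XOR 69 = 78 XOR 69 = 11
byte 4: (58 XOR ab) XOR 6e = f3 XOR 6e = 9d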